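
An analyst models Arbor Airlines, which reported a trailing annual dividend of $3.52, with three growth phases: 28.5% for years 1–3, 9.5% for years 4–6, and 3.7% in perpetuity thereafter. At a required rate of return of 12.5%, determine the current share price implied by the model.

Three-stage DDM. Project D₁…D_6; terminal Gordon value at t=6 with g = 0.037; discount at r = 0.125.
D_1 = 4.5232
D_2 = 5.8123
D_3 = 7.4688
D_4 = 8.1784
D_5 = 8.9553
D_6 = 9.8061
TV_6 = 10.1689/(0.125−0.037) = 115.5555
P₀ = Σ Dₜ/(1+r)ᵗ + TV_6/(1+r)^6 = 85.7710

$85.77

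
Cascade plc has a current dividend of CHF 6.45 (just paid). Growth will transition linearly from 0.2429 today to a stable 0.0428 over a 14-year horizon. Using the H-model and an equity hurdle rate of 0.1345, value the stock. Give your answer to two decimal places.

H-model: P₀ = D₀[(1+g_L) + H(g_S−g_L)]/(r−g_L), with H = 14/2 = 7.
P₀ = 6.45 × [(1+0.0428) + 7×(0.2429−0.0428)] / (0.1345−0.0428)
   = 6.45 × 2.4435 / 0.0917 = 171.8710

CHF 171.87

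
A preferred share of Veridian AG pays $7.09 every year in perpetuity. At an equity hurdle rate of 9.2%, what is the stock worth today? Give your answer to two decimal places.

$77.07

Zero-growth DDM (perpetuity): P₀ = D/r = 7.09 / 0.092 = 77.0652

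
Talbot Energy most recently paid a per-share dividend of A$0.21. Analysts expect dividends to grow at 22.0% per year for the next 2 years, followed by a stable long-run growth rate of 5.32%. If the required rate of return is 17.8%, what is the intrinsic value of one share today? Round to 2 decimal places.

Two-stage DDM. Project D₁…D_2 at 0.22, terminal growth 0.0532, discount at r = 0.178.
D_1 = 0.2562
D_2 = 0.3126
Terminal value at t=2: TV = D_3/(r−g) = 0.3292/(0.178−0.0532) = 2.6378
P₀ = 0.2562/(1+0.178)^1 + 0.3126/(1+0.178)^2 + 2.6378/(1+0.178)^2 = 2.3436

A$2.34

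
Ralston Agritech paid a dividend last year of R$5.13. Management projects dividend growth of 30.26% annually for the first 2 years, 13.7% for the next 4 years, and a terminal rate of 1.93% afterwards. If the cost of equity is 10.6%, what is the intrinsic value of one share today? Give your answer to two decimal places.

R$137.11

Three-stage DDM. Project D₁…D_6; terminal Gordon value at t=6 with g = 0.0193; discount at r = 0.106.
D_1 = 6.6823
D_2 = 8.7044
D_3 = 9.8969
D_4 = 11.2528
D_5 = 12.7944
D_6 = 14.5473
TV_6 = 14.8280/(0.106−0.0193) = 171.0269
P₀ = Σ Dₜ/(1+r)ᵗ + TV_6/(1+r)^6 = 137.1127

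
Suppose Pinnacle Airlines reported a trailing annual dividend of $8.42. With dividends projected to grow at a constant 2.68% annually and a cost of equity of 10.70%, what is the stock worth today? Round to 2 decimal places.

Gordon growth model: P₀ = D₁/(r − g). D₁ = 8.42 × (1 + 0.0268) = 8.6457.
P₀ = 8.6457 / (0.107 − 0.0268) = 8.6457 / 0.0802 = 107.8012

$107.80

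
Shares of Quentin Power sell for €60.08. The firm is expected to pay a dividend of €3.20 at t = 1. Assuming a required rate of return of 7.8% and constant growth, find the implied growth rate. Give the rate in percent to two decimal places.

From P₀ = D₁/(r − g), the implied growth is g = r − D₁/P₀.
g = 0.078 − 3.20/60.08 = 0.078 − 0.05326 = 0.02474

2.47%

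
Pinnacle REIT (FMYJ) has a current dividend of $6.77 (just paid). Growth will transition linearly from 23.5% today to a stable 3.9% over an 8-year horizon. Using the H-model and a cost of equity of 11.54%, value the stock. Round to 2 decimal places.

$161.54

H-model: P₀ = D₀[(1+g_L) + H(g_S−g_L)]/(r−g_L), with H = 8/2 = 4.
P₀ = 6.77 × [(1+0.039) + 4×(0.235−0.039)] / (0.1154−0.039)
   = 6.77 × 1.8230 / 0.0764 = 161.5407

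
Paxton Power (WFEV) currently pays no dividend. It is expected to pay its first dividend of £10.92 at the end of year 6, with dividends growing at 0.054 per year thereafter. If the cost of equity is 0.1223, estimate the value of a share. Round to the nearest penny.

£89.80

Deferred-dividend DDM. At t=5 the remaining stream is a growing perpetuity with first payment D_6 = 10.92.
V_5 = D_6/(r−g) = 10.92/(0.1223−0.054) = 159.8829
P₀ = V_5/(1+r)^5 = 159.8829/(1+0.1223)^5 = 89.7960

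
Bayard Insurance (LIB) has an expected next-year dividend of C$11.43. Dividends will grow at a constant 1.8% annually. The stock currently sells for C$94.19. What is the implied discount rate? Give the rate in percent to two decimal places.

13.94%

Rearranging the constant-growth DDM: r = D₁/P₀ + g.
r = 11.4300 / 94.19 + 0.018 = 0.12135 + 0.018 = 0.13935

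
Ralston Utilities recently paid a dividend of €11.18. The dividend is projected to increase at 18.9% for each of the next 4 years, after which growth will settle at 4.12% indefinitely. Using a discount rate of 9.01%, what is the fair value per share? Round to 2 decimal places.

€392.75

Two-stage DDM. Project D₁…D_4 at 0.189, terminal growth 0.0412, discount at r = 0.0901.
D_1 = 13.2930
D_2 = 15.8054
D_3 = 18.7926
D_4 = 22.3444
Terminal value at t=4: TV = D_5/(r−g) = 23.2650/(0.0901−0.0412) = 475.7672
P₀ = 13.2930/(1+0.0901)^1 + 15.8054/(1+0.0901)^2 + 18.7926/(1+0.0901)^3 + 22.3444/(1+0.0901)^4 + 475.7672/(1+0.0901)^4 = 392.7477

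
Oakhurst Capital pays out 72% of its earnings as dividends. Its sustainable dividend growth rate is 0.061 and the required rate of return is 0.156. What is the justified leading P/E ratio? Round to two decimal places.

7.58

Justified leading P/E = b/(r−g) = 0.72/(0.156−0.061) = 7.5789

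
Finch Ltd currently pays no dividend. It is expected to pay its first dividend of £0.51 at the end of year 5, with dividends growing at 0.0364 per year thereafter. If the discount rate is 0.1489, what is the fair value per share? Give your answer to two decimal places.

Deferred-dividend DDM. At t=4 the remaining stream is a growing perpetuity with first payment D_5 = 0.51.
V_4 = D_5/(r−g) = 0.51/(0.1489−0.0364) = 4.5333
P₀ = V_4/(1+r)^4 = 4.5333/(1+0.1489)^4 = 2.6019

£2.60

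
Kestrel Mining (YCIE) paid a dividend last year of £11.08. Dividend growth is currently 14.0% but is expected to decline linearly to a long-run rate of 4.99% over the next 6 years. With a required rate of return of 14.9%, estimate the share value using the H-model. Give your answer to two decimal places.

£147.61

H-model: P₀ = D₀[(1+g_L) + H(g_S−g_L)]/(r−g_L), with H = 6/2 = 3.
P₀ = 11.08 × [(1+0.0499) + 3×(0.14−0.0499)] / (0.149−0.0499)
   = 11.08 × 1.3202 / 0.0991 = 147.6066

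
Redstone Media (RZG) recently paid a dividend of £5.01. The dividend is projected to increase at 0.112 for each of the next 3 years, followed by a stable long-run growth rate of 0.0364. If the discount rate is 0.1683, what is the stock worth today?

£47.57

Two-stage DDM. Project D₁…D_3 at 0.112, terminal growth 0.0364, discount at r = 0.1683.
D_1 = 5.5711
D_2 = 6.1951
D_3 = 6.8889
Terminal value at t=3: TV = D_4/(r−g) = 7.1397/(0.1683−0.0364) = 54.1296
P₀ = 5.5711/(1+0.1683)^1 + 6.1951/(1+0.1683)^2 + 6.8889/(1+0.1683)^3 + 54.1296/(1+0.1683)^3 = 47.5721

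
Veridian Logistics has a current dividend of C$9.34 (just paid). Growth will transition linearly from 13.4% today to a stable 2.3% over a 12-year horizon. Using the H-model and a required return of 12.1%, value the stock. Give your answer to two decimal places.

H-model: P₀ = D₀[(1+g_L) + H(g_S−g_L)]/(r−g_L), with H = 12/2 = 6.
P₀ = 9.34 × [(1+0.023) + 6×(0.134−0.023)] / (0.121−0.023)
   = 9.34 × 1.6890 / 0.098 = 160.9720

C$160.97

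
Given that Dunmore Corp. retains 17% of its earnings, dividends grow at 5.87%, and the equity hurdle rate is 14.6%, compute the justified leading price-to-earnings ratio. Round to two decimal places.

Payout ratio b = 1 − 0.17 = 0.83.
Justified leading P/E = b/(r−g) = 0.83/(0.146−0.0587) = 9.5074

9.51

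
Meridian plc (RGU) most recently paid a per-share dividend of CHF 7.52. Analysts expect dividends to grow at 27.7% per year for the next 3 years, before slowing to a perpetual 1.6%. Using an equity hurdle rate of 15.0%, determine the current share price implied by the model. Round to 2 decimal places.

CHF 105.99

Two-stage DDM. Project D₁…D_3 at 0.277, terminal growth 0.016, discount at r = 0.15.
D_1 = 9.6030
D_2 = 12.2631
D_3 = 15.6600
Terminal value at t=3: TV = D_4/(r−g) = 15.9105/(0.15−0.016) = 118.7352
P₀ = 9.6030/(1+0.15)^1 + 12.2631/(1+0.15)^2 + 15.6600/(1+0.15)^3 + 118.7352/(1+0.15)^3 = 105.9901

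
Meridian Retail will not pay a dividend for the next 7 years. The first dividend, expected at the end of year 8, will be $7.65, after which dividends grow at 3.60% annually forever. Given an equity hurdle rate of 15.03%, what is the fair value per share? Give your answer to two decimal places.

Deferred-dividend DDM. At t=7 the remaining stream is a growing perpetuity with first payment D_8 = 7.65.
V_7 = D_8/(r−g) = 7.65/(0.1503−0.036) = 66.9291
P₀ = V_7/(1+r)^7 = 66.9291/(1+0.1503)^7 = 25.1152

$25.12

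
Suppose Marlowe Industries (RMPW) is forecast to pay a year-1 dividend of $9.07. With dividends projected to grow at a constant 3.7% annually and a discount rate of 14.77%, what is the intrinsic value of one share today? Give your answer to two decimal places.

$81.93

Gordon growth model: P₀ = D₁/(r − g), with D₁ = 9.07 given directly.
P₀ = 9.0700 / (0.1477 − 0.037) = 9.0700 / 0.1107 = 81.9332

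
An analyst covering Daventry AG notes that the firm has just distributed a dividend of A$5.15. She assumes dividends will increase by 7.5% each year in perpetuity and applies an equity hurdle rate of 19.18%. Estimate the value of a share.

Gordon growth model: P₀ = D₁/(r − g). D₁ = 5.15 × (1 + 0.075) = 5.5362.
P₀ = 5.5362 / (0.1918 − 0.075) = 5.5362 / 0.1168 = 47.3994

A$47.40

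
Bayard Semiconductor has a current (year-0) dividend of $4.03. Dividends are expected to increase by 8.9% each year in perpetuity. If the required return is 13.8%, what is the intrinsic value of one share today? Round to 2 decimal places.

Gordon growth model: P₀ = D₁/(r − g). D₁ = 4.03 × (1 + 0.089) = 4.3887.
P₀ = 4.3887 / (0.138 − 0.089) = 4.3887 / 0.049 = 89.5647

$89.56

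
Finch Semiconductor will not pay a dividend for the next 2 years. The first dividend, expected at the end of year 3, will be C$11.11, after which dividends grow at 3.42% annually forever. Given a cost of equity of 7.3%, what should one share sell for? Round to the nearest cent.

Deferred-dividend DDM. At t=2 the remaining stream is a growing perpetuity with first payment D_3 = 11.11.
V_2 = D_3/(r−g) = 11.11/(0.073−0.0342) = 286.3402
P₀ = V_2/(1+r)^2 = 286.3402/(1+0.073)^2 = 248.7041

C$248.70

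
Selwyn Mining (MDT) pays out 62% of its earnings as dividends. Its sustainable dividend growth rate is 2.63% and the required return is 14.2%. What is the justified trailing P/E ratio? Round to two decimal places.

Justified trailing P/E = b(1+g)/(r−g) = 0.62×(1+0.0263)/(0.142−0.0263) = 5.4996

5.50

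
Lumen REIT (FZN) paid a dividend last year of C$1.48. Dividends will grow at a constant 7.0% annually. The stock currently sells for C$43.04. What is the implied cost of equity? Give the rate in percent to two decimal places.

Rearranging the constant-growth DDM: r = D₁/P₀ + g.
D₁ = 1.48 × (1 + 0.07) = 1.5836.
r = 1.5836 / 43.04 + 0.07 = 0.03679 + 0.07 = 0.10679

10.68%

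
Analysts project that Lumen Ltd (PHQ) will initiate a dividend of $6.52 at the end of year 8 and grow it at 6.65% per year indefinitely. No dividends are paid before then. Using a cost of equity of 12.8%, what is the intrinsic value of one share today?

Deferred-dividend DDM. At t=7 the remaining stream is a growing perpetuity with first payment D_8 = 6.52.
V_7 = D_8/(r−g) = 6.52/(0.128−0.0665) = 106.0163
P₀ = V_7/(1+r)^7 = 106.0163/(1+0.128)^7 = 45.6256

$45.63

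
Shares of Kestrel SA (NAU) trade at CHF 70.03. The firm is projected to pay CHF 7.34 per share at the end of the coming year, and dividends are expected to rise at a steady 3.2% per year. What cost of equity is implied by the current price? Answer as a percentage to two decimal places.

Rearranging the constant-growth DDM: r = D₁/P₀ + g.
r = 7.3400 / 70.03 + 0.032 = 0.10481 + 0.032 = 0.13681

13.68%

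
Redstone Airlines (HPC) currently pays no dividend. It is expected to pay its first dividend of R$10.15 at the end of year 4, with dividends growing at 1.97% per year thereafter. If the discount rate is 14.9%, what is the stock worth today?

R$51.75

Deferred-dividend DDM. At t=3 the remaining stream is a growing perpetuity with first payment D_4 = 10.15.
V_3 = D_4/(r−g) = 10.15/(0.149−0.0197) = 78.4996
P₀ = V_3/(1+r)^3 = 78.4996/(1+0.149)^3 = 51.7497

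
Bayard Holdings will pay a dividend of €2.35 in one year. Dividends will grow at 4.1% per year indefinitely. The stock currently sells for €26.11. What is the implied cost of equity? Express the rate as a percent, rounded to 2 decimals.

13.10%

Rearranging the constant-growth DDM: r = D₁/P₀ + g.
r = 2.3500 / 26.11 + 0.041 = 0.09000 + 0.041 = 0.13100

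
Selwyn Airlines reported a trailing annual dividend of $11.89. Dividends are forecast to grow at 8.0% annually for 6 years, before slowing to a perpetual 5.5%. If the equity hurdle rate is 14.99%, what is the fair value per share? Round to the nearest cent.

Two-stage DDM. Project D₁…D_6 at 0.08, terminal growth 0.055, discount at r = 0.1499.
D_1 = 12.8412
D_2 = 13.8685
D_3 = 14.9780
D_4 = 16.1762
D_5 = 17.4703
D_6 = 18.8679
Terminal value at t=6: TV = D_7/(r−g) = 19.9057/(0.1499−0.055) = 209.7542
P₀ = 12.8412/(1+0.1499)^1 + 13.8685/(1+0.1499)^2 + 14.9780/(1+0.1499)^3 + 16.1762/(1+0.1499)^4 + 17.4703/(1+0.1499)^5 + 18.8679/(1+0.1499)^6 + 209.7542/(1+0.1499)^6 = 148.3393

$148.34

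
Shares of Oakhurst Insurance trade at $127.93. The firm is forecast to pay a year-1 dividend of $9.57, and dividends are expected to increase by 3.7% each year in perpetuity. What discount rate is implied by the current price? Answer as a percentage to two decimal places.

11.18%

Rearranging the constant-growth DDM: r = D₁/P₀ + g.
r = 9.5700 / 127.93 + 0.037 = 0.07481 + 0.037 = 0.11181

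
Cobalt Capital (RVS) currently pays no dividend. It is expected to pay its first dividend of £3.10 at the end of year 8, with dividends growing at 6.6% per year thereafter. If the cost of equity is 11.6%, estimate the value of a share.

£28.76

Deferred-dividend DDM. At t=7 the remaining stream is a growing perpetuity with first payment D_8 = 3.10.
V_7 = D_8/(r−g) = 3.10/(0.116−0.066) = 62.0000
P₀ = V_7/(1+r)^7 = 62.0000/(1+0.116)^7 = 28.7569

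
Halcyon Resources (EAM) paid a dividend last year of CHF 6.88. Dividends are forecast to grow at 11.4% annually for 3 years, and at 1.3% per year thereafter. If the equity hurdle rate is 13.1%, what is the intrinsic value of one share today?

Two-stage DDM. Project D₁…D_3 at 0.114, terminal growth 0.013, discount at r = 0.131.
D_1 = 7.6643
D_2 = 8.5381
D_3 = 9.5114
Terminal value at t=3: TV = D_4/(r−g) = 9.6350/(0.131−0.013) = 81.6529
P₀ = 7.6643/(1+0.131)^1 + 8.5381/(1+0.131)^2 + 9.5114/(1+0.131)^3 + 81.6529/(1+0.131)^3 = 76.4653

CHF 76.47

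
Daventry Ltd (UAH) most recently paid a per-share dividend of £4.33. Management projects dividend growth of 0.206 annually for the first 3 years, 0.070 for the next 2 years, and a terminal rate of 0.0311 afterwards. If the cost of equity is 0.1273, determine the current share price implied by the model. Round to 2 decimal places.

Three-stage DDM. Project D₁…D_5; terminal Gordon value at t=5 with g = 0.0311; discount at r = 0.1273.
D_1 = 5.2220
D_2 = 6.2977
D_3 = 7.5950
D_4 = 8.1267
D_5 = 8.6956
TV_5 = 8.9660/(0.1273−0.0311) = 93.2015
P₀ = Σ Dₜ/(1+r)ᵗ + TV_5/(1+r)^5 = 75.8930

£75.89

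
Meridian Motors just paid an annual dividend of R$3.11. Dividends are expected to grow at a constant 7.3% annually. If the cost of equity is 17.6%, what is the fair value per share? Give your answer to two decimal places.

R$32.40

Gordon growth model: P₀ = D₁/(r − g). D₁ = 3.11 × (1 + 0.073) = 3.3370.
P₀ = 3.3370 / (0.176 − 0.073) = 3.3370 / 0.103 = 32.3983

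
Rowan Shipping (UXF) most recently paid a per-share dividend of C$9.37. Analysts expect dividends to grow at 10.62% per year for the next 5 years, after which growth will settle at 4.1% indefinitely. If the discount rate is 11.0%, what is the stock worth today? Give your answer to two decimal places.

Two-stage DDM. Project D₁…D_5 at 0.1062, terminal growth 0.041, discount at r = 0.11.
D_1 = 10.3651
D_2 = 11.4659
D_3 = 12.6835
D_4 = 14.0305
D_5 = 15.5206
Terminal value at t=5: TV = D_6/(r−g) = 16.1569/(0.11−0.041) = 234.1583
P₀ = 10.3651/(1+0.11)^1 + 11.4659/(1+0.11)^2 + 12.6835/(1+0.11)^3 + 14.0305/(1+0.11)^4 + 15.5206/(1+0.11)^5 + 234.1583/(1+0.11)^5 = 185.3326

C$185.33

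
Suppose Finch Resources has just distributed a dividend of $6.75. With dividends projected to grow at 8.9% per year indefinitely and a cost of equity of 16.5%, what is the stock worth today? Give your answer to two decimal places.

Gordon growth model: P₀ = D₁/(r − g). D₁ = 6.75 × (1 + 0.089) = 7.3507.
P₀ = 7.3507 / (0.165 − 0.089) = 7.3507 / 0.076 = 96.7204

$96.72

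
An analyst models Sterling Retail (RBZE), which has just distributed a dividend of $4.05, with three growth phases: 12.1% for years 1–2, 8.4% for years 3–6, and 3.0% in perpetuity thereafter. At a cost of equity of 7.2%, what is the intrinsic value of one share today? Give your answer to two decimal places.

Three-stage DDM. Project D₁…D_6; terminal Gordon value at t=6 with g = 0.03; discount at r = 0.072.
D_1 = 4.5400
D_2 = 5.0894
D_3 = 5.5169
D_4 = 5.9803
D_5 = 6.4827
D_6 = 7.0272
TV_6 = 7.2380/(0.072−0.03) = 172.3341
P₀ = Σ Dₜ/(1+r)ᵗ + TV_6/(1+r)^6 = 140.4340

$140.43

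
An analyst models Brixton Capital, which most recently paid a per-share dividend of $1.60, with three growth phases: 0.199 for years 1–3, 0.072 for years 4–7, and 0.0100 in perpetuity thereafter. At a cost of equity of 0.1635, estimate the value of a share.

Three-stage DDM. Project D₁…D_7; terminal Gordon value at t=7 with g = 0.01; discount at r = 0.1635.
D_1 = 1.9184
D_2 = 2.3002
D_3 = 2.7579
D_4 = 2.9565
D_5 = 3.1693
D_6 = 3.3975
D_7 = 3.6421
TV_7 = 3.6786/(0.1635−0.01) = 23.9646
P₀ = Σ Dₜ/(1+r)ᵗ + TV_7/(1+r)^7 = 19.1323

$19.13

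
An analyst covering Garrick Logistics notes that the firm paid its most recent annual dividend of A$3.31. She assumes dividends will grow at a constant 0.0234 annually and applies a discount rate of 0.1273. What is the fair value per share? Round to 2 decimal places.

Gordon growth model: P₀ = D₁/(r − g). D₁ = 3.31 × (1 + 0.0234) = 3.3875.
P₀ = 3.3875 / (0.1273 − 0.0234) = 3.3875 / 0.1039 = 32.6030

A$32.60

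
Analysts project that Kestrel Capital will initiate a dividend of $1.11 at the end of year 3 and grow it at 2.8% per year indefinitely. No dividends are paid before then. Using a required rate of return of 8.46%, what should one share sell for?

Deferred-dividend DDM. At t=2 the remaining stream is a growing perpetuity with first payment D_3 = 1.11.
V_2 = D_3/(r−g) = 1.11/(0.0846−0.028) = 19.6113
P₀ = V_2/(1+r)^2 = 19.6113/(1+0.0846)^2 = 16.6712

$16.67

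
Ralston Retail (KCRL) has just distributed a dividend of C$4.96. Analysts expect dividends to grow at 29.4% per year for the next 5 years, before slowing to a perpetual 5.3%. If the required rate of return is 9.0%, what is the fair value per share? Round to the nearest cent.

Two-stage DDM. Project D₁…D_5 at 0.294, terminal growth 0.053, discount at r = 0.09.
D_1 = 6.4182
D_2 = 8.3052
D_3 = 10.7469
D_4 = 13.9065
D_5 = 17.9951
Terminal value at t=5: TV = D_6/(r−g) = 18.9488/(0.09−0.053) = 512.1294
P₀ = 6.4182/(1+0.09)^1 + 8.3052/(1+0.09)^2 + 10.7469/(1+0.09)^3 + 13.9065/(1+0.09)^4 + 17.9951/(1+0.09)^5 + 512.1294/(1+0.09)^5 = 375.5735

C$375.57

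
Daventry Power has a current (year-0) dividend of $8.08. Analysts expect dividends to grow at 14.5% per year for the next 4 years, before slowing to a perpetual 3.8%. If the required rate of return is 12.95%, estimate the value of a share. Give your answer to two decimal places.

$130.24

Two-stage DDM. Project D₁…D_4 at 0.145, terminal growth 0.038, discount at r = 0.1295.
D_1 = 9.2516
D_2 = 10.5931
D_3 = 12.1291
D_4 = 13.8878
Terminal value at t=4: TV = D_5/(r−g) = 14.4155/(0.1295−0.038) = 157.5468
P₀ = 9.2516/(1+0.1295)^1 + 10.5931/(1+0.1295)^2 + 12.1291/(1+0.1295)^3 + 13.8878/(1+0.1295)^4 + 157.5468/(1+0.1295)^4 = 130.2417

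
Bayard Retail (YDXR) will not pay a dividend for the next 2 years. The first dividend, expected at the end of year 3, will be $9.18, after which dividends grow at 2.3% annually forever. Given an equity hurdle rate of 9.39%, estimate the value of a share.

Deferred-dividend DDM. At t=2 the remaining stream is a growing perpetuity with first payment D_3 = 9.18.
V_2 = D_3/(r−g) = 9.18/(0.0939−0.023) = 129.4781
P₀ = V_2/(1+r)^2 = 129.4781/(1+0.0939)^2 = 108.2035

$108.20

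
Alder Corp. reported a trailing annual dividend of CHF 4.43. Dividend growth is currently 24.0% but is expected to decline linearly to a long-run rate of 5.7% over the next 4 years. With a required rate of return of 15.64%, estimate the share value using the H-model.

CHF 63.42

H-model: P₀ = D₀[(1+g_L) + H(g_S−g_L)]/(r−g_L), with H = 4/2 = 2.
P₀ = 4.43 × [(1+0.057) + 2×(0.24−0.057)] / (0.1564−0.057)
   = 4.43 × 1.4230 / 0.0994 = 63.4194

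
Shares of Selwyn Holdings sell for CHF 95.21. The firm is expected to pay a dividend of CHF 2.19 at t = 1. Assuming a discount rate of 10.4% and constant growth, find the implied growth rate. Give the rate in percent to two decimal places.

8.10%

From P₀ = D₁/(r − g), the implied growth is g = r − D₁/P₀.
g = 0.104 − 2.19/95.21 = 0.104 − 0.02300 = 0.08100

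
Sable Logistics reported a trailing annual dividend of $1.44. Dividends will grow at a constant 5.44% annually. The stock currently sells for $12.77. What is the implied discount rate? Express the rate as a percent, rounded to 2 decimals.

17.33%

Rearranging the constant-growth DDM: r = D₁/P₀ + g.
D₁ = 1.44 × (1 + 0.0544) = 1.5183.
r = 1.5183 / 12.77 + 0.0544 = 0.11890 + 0.0544 = 0.17330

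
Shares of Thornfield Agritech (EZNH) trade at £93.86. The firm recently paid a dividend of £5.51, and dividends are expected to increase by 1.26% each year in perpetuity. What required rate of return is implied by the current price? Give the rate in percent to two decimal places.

7.20%

Rearranging the constant-growth DDM: r = D₁/P₀ + g.
D₁ = 5.51 × (1 + 0.0126) = 5.5794.
r = 5.5794 / 93.86 + 0.0126 = 0.05944 + 0.0126 = 0.07204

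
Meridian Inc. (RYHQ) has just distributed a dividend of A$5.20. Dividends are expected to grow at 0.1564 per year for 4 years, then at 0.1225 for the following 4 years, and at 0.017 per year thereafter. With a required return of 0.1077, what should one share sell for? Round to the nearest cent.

A$121.76

Three-stage DDM. Project D₁…D_8; terminal Gordon value at t=8 with g = 0.017; discount at r = 0.1077.
D_1 = 6.0133
D_2 = 6.9538
D_3 = 8.0413
D_4 = 9.2990
D_5 = 10.4381
D_6 = 11.7168
D_7 = 13.1521
D_8 = 14.7632
TV_8 = 15.0142/(0.1077−0.017) = 165.5369
P₀ = Σ Dₜ/(1+r)ᵗ + TV_8/(1+r)^8 = 121.7643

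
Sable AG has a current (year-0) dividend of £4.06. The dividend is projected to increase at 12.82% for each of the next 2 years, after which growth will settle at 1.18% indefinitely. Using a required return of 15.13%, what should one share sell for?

£36.15

Two-stage DDM. Project D₁…D_2 at 0.1282, terminal growth 0.0118, discount at r = 0.1513.
D_1 = 4.5805
D_2 = 5.1677
Terminal value at t=2: TV = D_3/(r−g) = 5.2287/(0.1513−0.0118) = 37.4816
P₀ = 4.5805/(1+0.1513)^1 + 5.1677/(1+0.1513)^2 + 37.4816/(1+0.1513)^2 = 36.1548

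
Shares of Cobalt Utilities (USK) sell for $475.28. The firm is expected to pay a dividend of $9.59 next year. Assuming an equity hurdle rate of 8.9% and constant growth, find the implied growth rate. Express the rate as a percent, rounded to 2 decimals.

From P₀ = D₁/(r − g), the implied growth is g = r − D₁/P₀.
g = 0.089 − 9.59/475.28 = 0.089 − 0.02018 = 0.06882

6.88%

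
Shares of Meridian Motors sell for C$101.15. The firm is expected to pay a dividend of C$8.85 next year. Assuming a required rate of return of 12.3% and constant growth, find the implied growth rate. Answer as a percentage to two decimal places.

3.55%

From P₀ = D₁/(r − g), the implied growth is g = r − D₁/P₀.
g = 0.123 − 8.85/101.15 = 0.123 − 0.08749 = 0.03551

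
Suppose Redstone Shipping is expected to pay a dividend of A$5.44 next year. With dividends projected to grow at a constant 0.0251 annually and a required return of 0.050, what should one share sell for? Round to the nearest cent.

Gordon growth model: P₀ = D₁/(r − g), with D₁ = 5.44 given directly.
P₀ = 5.4400 / (0.05 − 0.0251) = 5.4400 / 0.0249 = 218.4739

A$218.47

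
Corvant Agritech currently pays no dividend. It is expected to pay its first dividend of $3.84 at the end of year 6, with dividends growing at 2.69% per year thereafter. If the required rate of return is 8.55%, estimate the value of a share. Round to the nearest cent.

Deferred-dividend DDM. At t=5 the remaining stream is a growing perpetuity with first payment D_6 = 3.84.
V_5 = D_6/(r−g) = 3.84/(0.0855−0.0269) = 65.5290
P₀ = V_5/(1+r)^5 = 65.5290/(1+0.0855)^5 = 43.4795

$43.48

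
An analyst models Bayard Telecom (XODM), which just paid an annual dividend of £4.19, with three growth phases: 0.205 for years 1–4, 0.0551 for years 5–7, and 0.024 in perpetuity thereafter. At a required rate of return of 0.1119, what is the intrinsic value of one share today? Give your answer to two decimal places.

£93.73

Three-stage DDM. Project D₁…D_7; terminal Gordon value at t=7 with g = 0.024; discount at r = 0.1119.
D_1 = 5.0490
D_2 = 6.0840
D_3 = 7.3312
D_4 = 8.8341
D_5 = 9.3209
D_6 = 9.8344
D_7 = 10.3763
TV_7 = 10.6253/(0.1119−0.024) = 120.8799
P₀ = Σ Dₜ/(1+r)ᵗ + TV_7/(1+r)^7 = 93.7315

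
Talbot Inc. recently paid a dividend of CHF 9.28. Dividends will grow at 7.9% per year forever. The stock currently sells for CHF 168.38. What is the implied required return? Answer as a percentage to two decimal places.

Rearranging the constant-growth DDM: r = D₁/P₀ + g.
D₁ = 9.28 × (1 + 0.079) = 10.0131.
r = 10.0131 / 168.38 + 0.079 = 0.05947 + 0.079 = 0.13847

13.85%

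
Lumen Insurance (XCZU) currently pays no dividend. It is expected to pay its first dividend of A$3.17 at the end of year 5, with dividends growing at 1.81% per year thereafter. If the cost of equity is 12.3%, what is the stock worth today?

A$19.00

Deferred-dividend DDM. At t=4 the remaining stream is a growing perpetuity with first payment D_5 = 3.17.
V_4 = D_5/(r−g) = 3.17/(0.123−0.0181) = 30.2193
P₀ = V_4/(1+r)^4 = 30.2193/(1+0.123)^4 = 19.0005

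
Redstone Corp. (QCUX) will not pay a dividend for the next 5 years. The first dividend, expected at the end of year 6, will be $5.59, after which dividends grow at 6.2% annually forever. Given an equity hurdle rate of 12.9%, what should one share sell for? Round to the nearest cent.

$45.48

Deferred-dividend DDM. At t=5 the remaining stream is a growing perpetuity with first payment D_6 = 5.59.
V_5 = D_6/(r−g) = 5.59/(0.129−0.062) = 83.4328
P₀ = V_5/(1+r)^5 = 83.4328/(1+0.129)^5 = 45.4849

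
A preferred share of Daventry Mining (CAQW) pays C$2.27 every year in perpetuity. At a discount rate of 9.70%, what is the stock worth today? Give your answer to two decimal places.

C$23.40

Zero-growth DDM (perpetuity): P₀ = D/r = 2.27 / 0.097 = 23.4021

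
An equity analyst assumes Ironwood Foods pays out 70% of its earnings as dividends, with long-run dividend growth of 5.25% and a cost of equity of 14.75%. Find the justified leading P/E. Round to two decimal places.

Justified leading P/E = b/(r−g) = 0.70/(0.1475−0.0525) = 7.3684

7.37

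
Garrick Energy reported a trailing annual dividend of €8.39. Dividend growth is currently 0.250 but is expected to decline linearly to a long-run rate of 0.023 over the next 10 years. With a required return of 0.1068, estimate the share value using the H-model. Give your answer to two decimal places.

€216.06

H-model: P₀ = D₀[(1+g_L) + H(g_S−g_L)]/(r−g_L), with H = 10/2 = 5.
P₀ = 8.39 × [(1+0.023) + 5×(0.25−0.023)] / (0.1068−0.023)
   = 8.39 × 2.1580 / 0.0838 = 216.0575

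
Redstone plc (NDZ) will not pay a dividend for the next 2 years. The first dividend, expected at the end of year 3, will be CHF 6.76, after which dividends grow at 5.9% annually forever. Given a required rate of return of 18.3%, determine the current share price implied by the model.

Deferred-dividend DDM. At t=2 the remaining stream is a growing perpetuity with first payment D_3 = 6.76.
V_2 = D_3/(r−g) = 6.76/(0.183−0.059) = 54.5161
P₀ = V_2/(1+r)^2 = 54.5161/(1+0.183)^2 = 38.9543

CHF 38.95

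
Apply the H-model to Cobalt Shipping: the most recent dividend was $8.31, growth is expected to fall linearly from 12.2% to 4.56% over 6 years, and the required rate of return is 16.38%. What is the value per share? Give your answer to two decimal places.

$89.62

H-model: P₀ = D₀[(1+g_L) + H(g_S−g_L)]/(r−g_L), with H = 6/2 = 3.
P₀ = 8.31 × [(1+0.0456) + 3×(0.122−0.0456)] / (0.1638−0.0456)
   = 8.31 × 1.2748 / 0.1182 = 89.6243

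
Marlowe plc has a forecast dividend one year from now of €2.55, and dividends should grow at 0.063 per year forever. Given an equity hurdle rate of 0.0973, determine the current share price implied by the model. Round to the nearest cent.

€74.34

Gordon growth model: P₀ = D₁/(r − g), with D₁ = 2.55 given directly.
P₀ = 2.5500 / (0.0973 − 0.063) = 2.5500 / 0.0343 = 74.3440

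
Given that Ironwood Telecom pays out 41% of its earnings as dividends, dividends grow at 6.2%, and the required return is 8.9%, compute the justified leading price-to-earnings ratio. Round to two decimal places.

15.19

Justified leading P/E = b/(r−g) = 0.41/(0.089−0.062) = 15.1852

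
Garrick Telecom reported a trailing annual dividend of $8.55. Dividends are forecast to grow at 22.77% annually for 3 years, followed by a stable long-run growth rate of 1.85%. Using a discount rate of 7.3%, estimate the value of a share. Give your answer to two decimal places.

Two-stage DDM. Project D₁…D_3 at 0.2277, terminal growth 0.0185, discount at r = 0.073.
D_1 = 10.4968
D_2 = 12.8870
D_3 = 15.8213
Terminal value at t=3: TV = D_4/(r−g) = 16.1140/(0.073−0.0185) = 295.6701
P₀ = 10.4968/(1+0.073)^1 + 12.8870/(1+0.073)^2 + 15.8213/(1+0.073)^3 + 295.6701/(1+0.073)^3 = 273.1188

$273.12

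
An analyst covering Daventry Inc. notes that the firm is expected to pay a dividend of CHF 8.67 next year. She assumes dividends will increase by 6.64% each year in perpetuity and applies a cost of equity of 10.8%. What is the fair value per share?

Gordon growth model: P₀ = D₁/(r − g), with D₁ = 8.67 given directly.
P₀ = 8.6700 / (0.108 − 0.0664) = 8.6700 / 0.0416 = 208.4135

CHF 208.41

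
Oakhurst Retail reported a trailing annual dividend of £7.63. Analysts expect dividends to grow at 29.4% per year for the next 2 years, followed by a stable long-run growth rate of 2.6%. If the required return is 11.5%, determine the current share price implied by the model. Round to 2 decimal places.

Two-stage DDM. Project D₁…D_2 at 0.294, terminal growth 0.026, discount at r = 0.115.
D_1 = 9.8732
D_2 = 12.7759
Terminal value at t=2: TV = D_3/(r−g) = 13.1081/(0.115−0.026) = 147.2823
P₀ = 9.8732/(1+0.115)^1 + 12.7759/(1+0.115)^2 + 147.2823/(1+0.115)^2 = 137.5993

£137.60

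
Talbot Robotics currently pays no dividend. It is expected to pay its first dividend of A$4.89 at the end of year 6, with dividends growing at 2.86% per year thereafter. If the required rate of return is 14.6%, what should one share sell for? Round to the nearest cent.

A$21.07

Deferred-dividend DDM. At t=5 the remaining stream is a growing perpetuity with first payment D_6 = 4.89.
V_5 = D_6/(r−g) = 4.89/(0.146−0.0286) = 41.6525
P₀ = V_5/(1+r)^5 = 41.6525/(1+0.146)^5 = 21.0726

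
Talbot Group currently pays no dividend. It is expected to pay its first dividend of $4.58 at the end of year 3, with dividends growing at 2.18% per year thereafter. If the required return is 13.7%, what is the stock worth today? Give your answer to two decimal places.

Deferred-dividend DDM. At t=2 the remaining stream is a growing perpetuity with first payment D_3 = 4.58.
V_2 = D_3/(r−g) = 4.58/(0.137−0.0218) = 39.7569
P₀ = V_2/(1+r)^2 = 39.7569/(1+0.137)^2 = 30.7533

$30.75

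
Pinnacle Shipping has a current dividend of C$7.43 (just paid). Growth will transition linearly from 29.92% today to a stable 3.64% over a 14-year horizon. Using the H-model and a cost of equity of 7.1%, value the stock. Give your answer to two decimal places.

C$617.59

H-model: P₀ = D₀[(1+g_L) + H(g_S−g_L)]/(r−g_L), with H = 14/2 = 7.
P₀ = 7.43 × [(1+0.0364) + 7×(0.2992−0.0364)] / (0.071−0.0364)
   = 7.43 × 2.8760 / 0.0346 = 617.5919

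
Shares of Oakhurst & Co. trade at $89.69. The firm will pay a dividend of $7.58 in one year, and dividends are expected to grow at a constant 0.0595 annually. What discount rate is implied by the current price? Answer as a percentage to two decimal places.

Rearranging the constant-growth DDM: r = D₁/P₀ + g.
r = 7.5800 / 89.69 + 0.0595 = 0.08451 + 0.0595 = 0.14401

14.40%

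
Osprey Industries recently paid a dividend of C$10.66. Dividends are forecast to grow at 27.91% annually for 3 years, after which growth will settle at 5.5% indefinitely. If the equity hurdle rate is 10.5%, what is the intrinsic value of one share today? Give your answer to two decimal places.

C$392.03

Two-stage DDM. Project D₁…D_3 at 0.2791, terminal growth 0.055, discount at r = 0.105.
D_1 = 13.6352
D_2 = 17.4408
D_3 = 22.3085
Terminal value at t=3: TV = D_4/(r−g) = 23.5355/(0.105−0.055) = 470.7097
P₀ = 13.6352/(1+0.105)^1 + 17.4408/(1+0.105)^2 + 22.3085/(1+0.105)^3 + 470.7097/(1+0.105)^3 = 392.0297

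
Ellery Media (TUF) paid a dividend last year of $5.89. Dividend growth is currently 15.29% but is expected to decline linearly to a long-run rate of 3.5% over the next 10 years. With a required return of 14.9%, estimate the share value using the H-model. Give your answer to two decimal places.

$83.93

H-model: P₀ = D₀[(1+g_L) + H(g_S−g_L)]/(r−g_L), with H = 10/2 = 5.
P₀ = 5.89 × [(1+0.035) + 5×(0.1529−0.035)] / (0.149−0.035)
   = 5.89 × 1.6245 / 0.114 = 83.9325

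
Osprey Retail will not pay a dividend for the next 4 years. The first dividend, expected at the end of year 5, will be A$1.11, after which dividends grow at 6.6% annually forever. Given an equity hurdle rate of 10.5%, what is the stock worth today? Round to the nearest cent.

A$19.09

Deferred-dividend DDM. At t=4 the remaining stream is a growing perpetuity with first payment D_5 = 1.11.
V_4 = D_5/(r−g) = 1.11/(0.105−0.066) = 28.4615
P₀ = V_4/(1+r)^4 = 28.4615/(1+0.105)^4 = 19.0901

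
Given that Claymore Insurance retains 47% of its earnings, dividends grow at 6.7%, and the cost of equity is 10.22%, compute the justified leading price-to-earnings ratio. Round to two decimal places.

15.06

Payout ratio b = 1 − 0.47 = 0.53.
Justified leading P/E = b/(r−g) = 0.53/(0.1022−0.067) = 15.0568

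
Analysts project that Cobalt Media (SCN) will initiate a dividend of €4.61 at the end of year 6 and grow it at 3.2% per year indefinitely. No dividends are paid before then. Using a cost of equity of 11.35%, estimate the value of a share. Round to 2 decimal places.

€33.04

Deferred-dividend DDM. At t=5 the remaining stream is a growing perpetuity with first payment D_6 = 4.61.
V_5 = D_6/(r−g) = 4.61/(0.1135−0.032) = 56.5644
P₀ = V_5/(1+r)^5 = 56.5644/(1+0.1135)^5 = 33.0440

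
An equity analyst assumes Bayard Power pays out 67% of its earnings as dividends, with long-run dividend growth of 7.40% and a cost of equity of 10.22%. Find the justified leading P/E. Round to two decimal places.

Justified leading P/E = b/(r−g) = 0.67/(0.1022−0.074) = 23.7589

23.76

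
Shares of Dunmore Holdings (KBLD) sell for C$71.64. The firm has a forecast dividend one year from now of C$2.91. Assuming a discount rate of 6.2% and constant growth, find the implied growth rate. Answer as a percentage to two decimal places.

2.14%

From P₀ = D₁/(r − g), the implied growth is g = r − D₁/P₀.
g = 0.062 − 2.91/71.64 = 0.062 − 0.04062 = 0.02138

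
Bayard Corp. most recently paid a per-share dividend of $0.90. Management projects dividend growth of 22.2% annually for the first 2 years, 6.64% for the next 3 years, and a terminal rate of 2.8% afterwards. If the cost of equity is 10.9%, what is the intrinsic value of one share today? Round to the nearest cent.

$17.45

Three-stage DDM. Project D₁…D_5; terminal Gordon value at t=5 with g = 0.028; discount at r = 0.109.
D_1 = 1.0998
D_2 = 1.3440
D_3 = 1.4332
D_4 = 1.5284
D_5 = 1.6298
TV_5 = 1.6755/(0.109−0.028) = 20.6849
P₀ = Σ Dₜ/(1+r)ᵗ + TV_5/(1+r)^5 = 17.4482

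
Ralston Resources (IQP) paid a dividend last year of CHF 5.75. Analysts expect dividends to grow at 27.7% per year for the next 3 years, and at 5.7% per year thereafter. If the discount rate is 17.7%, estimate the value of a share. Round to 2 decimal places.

Two-stage DDM. Project D₁…D_3 at 0.277, terminal growth 0.057, discount at r = 0.177.
D_1 = 7.3427
D_2 = 9.3767
D_3 = 11.9740
Terminal value at t=3: TV = D_4/(r−g) = 12.6566/(0.177−0.057) = 105.4713
P₀ = 7.3427/(1+0.177)^1 + 9.3767/(1+0.177)^2 + 11.9740/(1+0.177)^3 + 105.4713/(1+0.177)^3 = 85.0359

CHF 85.04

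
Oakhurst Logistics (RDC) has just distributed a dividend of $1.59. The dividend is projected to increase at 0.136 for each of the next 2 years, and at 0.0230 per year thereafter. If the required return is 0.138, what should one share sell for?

$17.27

Two-stage DDM. Project D₁…D_2 at 0.136, terminal growth 0.023, discount at r = 0.138.
D_1 = 1.8062
D_2 = 2.0519
Terminal value at t=2: TV = D_3/(r−g) = 2.0991/(0.138−0.023) = 18.2529
P₀ = 1.8062/(1+0.138)^1 + 2.0519/(1+0.138)^2 + 18.2529/(1+0.138)^2 = 17.2660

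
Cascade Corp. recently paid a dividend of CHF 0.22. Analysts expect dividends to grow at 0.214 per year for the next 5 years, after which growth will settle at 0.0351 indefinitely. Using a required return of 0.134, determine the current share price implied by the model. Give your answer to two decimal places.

CHF 4.59

Two-stage DDM. Project D₁…D_5 at 0.214, terminal growth 0.0351, discount at r = 0.134.
D_1 = 0.2671
D_2 = 0.3242
D_3 = 0.3936
D_4 = 0.4779
D_5 = 0.5801
Terminal value at t=5: TV = D_6/(r−g) = 0.6005/(0.134−0.0351) = 6.0716
P₀ = 0.2671/(1+0.134)^1 + 0.3242/(1+0.134)^2 + 0.3936/(1+0.134)^3 + 0.4779/(1+0.134)^4 + 0.5801/(1+0.134)^5 + 6.0716/(1+0.134)^5 = 4.5936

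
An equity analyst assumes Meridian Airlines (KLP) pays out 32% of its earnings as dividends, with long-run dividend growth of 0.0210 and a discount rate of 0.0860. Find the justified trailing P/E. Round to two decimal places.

Justified trailing P/E = b(1+g)/(r−g) = 0.32×(1+0.021)/(0.086−0.021) = 5.0265

5.03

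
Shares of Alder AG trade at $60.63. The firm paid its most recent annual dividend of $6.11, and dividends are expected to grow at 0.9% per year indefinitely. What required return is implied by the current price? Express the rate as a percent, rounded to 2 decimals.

11.07%

Rearranging the constant-growth DDM: r = D₁/P₀ + g.
D₁ = 6.11 × (1 + 0.009) = 6.1650.
r = 6.1650 / 60.63 + 0.009 = 0.10168 + 0.009 = 0.11068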